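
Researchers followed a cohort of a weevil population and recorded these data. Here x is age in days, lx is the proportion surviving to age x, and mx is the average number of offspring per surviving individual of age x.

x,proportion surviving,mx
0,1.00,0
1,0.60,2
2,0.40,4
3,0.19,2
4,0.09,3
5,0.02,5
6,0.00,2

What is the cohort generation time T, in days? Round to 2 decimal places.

lx·mx: 0, 1.2, 1.6, 0.38, 0.27, 0.1, 0 → R0 = 3.55
x·lx·mx: 0, 1.2, 3.2, 1.14, 1.08, 0.5, 0 → Σ = 7.12
T = 7.12 / 3.55 = 2.005634… → 2.01

2.01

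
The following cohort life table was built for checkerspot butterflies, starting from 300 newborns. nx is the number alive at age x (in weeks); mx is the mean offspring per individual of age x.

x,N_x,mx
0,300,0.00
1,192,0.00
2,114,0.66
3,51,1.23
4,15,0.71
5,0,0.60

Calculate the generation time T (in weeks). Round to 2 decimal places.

2.57

lx = nx/n0 = nx/300: 1, 0.64, 0.38, 0.17, 0.05, 0
lx·mx: 0, 0, 0.2508, 0.2091, 0.0355, 0 → R0 = 0.4954
x·lx·mx: 0, 0, 0.5016, 0.6273, 0.142, 0 → Σ = 1.2709
T = 1.2709 / 0.4954 = 2.565402… → 2.57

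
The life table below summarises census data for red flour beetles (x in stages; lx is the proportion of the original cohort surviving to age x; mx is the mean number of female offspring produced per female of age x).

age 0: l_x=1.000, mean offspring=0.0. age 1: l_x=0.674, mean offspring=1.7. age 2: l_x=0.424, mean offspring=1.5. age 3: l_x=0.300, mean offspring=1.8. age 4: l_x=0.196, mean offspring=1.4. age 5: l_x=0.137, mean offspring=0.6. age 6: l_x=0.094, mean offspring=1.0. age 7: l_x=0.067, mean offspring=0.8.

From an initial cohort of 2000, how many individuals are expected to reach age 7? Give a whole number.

134

Expected survivors = N0 · l_7 = 2000 × 0.067 = 134 → 134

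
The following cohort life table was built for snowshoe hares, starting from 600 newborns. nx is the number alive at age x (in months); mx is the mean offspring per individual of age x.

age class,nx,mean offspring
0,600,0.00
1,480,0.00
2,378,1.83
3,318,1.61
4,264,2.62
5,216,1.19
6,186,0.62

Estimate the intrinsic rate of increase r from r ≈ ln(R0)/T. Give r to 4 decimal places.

0.3935

lx = nx/n0 = nx/600: 1, 0.8, 0.63, 0.53, 0.44, 0.36, 0.31
R0 = Σ lx·mx = 0 + 0 + 1.1529 + 0.8533 + 1.1528 + 0.4284 + 0.1922 = 3.7796
Σ x·lx·mx = 12.7721; T = 12.7721/3.7796 = 3.37922…
r ≈ ln(R0)/T = ln(3.7796)/3.37922… = 0.393469… → 0.3935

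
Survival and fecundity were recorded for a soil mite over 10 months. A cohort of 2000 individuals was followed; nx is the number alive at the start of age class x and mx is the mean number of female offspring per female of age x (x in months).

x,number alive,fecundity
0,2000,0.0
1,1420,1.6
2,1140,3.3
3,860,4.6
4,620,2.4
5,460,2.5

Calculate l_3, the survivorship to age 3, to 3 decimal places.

l_3 = n_3/n_0 = 860/2000 = 0.43 → 0.430

0.430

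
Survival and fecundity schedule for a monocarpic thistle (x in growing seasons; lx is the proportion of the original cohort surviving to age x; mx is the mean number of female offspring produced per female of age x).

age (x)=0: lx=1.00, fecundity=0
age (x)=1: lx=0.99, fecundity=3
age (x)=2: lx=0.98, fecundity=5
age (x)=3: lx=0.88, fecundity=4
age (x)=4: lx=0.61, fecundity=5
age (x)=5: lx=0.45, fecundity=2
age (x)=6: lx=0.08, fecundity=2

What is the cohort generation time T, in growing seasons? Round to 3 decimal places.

lx·mx: 0, 2.97, 4.9, 3.52, 3.05, 0.9, 0.16 → R0 = 15.5
x·lx·mx: 0, 2.97, 9.8, 10.56, 12.2, 4.5, 0.96 → Σ = 40.99
T = 40.99 / 15.5 = 2.644516… → 2.645

2.645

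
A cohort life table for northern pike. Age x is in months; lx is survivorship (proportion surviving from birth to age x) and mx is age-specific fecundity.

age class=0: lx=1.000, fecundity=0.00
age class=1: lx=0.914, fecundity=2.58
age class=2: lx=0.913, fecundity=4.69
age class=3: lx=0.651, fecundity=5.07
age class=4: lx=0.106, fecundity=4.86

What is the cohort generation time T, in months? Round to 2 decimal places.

lx·mx: 0, 2.35812, 4.28197, 3.30057, 0.51516 → R0 = 10.45582
x·lx·mx: 0, 2.35812, 8.56394, 9.90171, 2.06064 → Σ = 22.88441
T = 22.88441 / 10.45582 = 2.188677… → 2.19

2.19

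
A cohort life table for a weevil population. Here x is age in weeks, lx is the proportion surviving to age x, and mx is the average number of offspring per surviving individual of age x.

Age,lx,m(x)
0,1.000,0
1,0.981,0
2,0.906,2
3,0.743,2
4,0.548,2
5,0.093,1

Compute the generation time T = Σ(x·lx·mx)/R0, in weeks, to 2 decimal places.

2.88

lx·mx: 0, 0, 1.812, 1.486, 1.096, 0.093 → R0 = 4.487
x·lx·mx: 0, 0, 3.624, 4.458, 4.384, 0.465 → Σ = 12.931
T = 12.931 / 4.487 = 2.881881… → 2.88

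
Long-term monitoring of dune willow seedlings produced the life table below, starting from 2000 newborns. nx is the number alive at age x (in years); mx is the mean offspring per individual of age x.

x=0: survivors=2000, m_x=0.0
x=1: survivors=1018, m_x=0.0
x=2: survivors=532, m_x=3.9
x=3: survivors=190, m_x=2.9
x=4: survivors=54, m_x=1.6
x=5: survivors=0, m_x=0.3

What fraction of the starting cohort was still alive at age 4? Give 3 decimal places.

0.027

l_4 = n_4/n_0 = 54/2000 = 0.027 → 0.027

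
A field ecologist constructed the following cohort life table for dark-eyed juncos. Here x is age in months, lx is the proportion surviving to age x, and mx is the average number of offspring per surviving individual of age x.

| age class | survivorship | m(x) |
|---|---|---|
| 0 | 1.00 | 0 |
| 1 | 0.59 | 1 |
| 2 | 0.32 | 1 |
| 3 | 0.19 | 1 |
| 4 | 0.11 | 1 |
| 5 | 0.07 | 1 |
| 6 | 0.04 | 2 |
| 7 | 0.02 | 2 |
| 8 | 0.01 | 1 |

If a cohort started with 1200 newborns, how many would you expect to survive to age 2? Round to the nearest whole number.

Expected survivors = N0 · l_2 = 1200 × 0.32 = 384 → 384

384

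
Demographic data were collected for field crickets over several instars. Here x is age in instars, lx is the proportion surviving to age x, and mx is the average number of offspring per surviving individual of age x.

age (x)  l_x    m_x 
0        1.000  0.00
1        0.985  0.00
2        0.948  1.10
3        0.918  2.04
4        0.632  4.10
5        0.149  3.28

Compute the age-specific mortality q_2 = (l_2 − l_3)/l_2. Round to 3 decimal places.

q_2 = (l_2 − l_3) / l_2 = (0.948 − 0.918) / 0.948
     = 0.03 / 0.948 = 0.031646… → 0.032

0.032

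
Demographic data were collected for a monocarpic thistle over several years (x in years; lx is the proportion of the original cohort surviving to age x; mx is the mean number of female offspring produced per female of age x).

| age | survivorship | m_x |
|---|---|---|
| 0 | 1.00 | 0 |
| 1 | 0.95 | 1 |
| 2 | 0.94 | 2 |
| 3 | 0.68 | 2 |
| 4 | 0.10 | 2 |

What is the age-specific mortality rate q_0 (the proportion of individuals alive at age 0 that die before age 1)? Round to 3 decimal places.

0.050

q_0 = (l_0 − l_1) / l_0 = (1 − 0.95) / 1
     = 0.05 / 1 = 0.05 → 0.050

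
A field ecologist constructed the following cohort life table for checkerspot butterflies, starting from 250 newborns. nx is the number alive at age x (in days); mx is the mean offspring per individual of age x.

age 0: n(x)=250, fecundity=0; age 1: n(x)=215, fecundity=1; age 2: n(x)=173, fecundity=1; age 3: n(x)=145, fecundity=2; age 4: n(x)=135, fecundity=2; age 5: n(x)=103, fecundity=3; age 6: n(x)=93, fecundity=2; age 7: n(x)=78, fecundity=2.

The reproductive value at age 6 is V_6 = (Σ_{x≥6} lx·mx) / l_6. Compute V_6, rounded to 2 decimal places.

3.68

lx = nx/n0 = nx/250: 1, 0.86, 0.692, 0.58, 0.54, 0.412, 0.372, 0.312
lx·mx for x ≥ 6: 0.744, 0.624 → sum = 1.368
V_6 = 1.368 / l_6 = 1.368 / 0.372 = 3.677419… → 3.68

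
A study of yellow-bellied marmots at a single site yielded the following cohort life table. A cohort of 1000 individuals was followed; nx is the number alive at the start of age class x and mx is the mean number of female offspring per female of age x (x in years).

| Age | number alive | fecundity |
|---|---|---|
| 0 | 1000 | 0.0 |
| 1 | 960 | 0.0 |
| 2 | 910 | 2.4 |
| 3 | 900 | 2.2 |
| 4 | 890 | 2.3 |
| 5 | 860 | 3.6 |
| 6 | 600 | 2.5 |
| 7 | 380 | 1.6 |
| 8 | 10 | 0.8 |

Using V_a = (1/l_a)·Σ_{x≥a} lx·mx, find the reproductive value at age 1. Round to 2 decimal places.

11.90

lx = nx/n0 = nx/1000: 1, 0.96, 0.91, 0.9, 0.89, 0.86, 0.6, 0.38, 0.01
lx·mx for x ≥ 1: 0, 2.184, 1.98, 2.047, 3.096, 1.5, 0.608, 0.008 → sum = 11.423
V_1 = 11.423 / l_1 = 11.423 / 0.96 = 11.898958… → 11.90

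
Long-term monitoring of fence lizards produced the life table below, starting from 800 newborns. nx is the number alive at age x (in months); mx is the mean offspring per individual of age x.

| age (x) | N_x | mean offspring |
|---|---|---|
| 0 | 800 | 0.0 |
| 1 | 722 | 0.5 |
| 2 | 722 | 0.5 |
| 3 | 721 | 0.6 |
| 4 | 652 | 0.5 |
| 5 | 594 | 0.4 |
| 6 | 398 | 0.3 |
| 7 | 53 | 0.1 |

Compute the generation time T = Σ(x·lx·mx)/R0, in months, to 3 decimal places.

3.053

lx = nx/n0 = nx/800: 1, 0.9025, 0.9025, 0.90125, 0.815, 0.7425, 0.4975, 0.06625
lx·mx: 0, 0.45125, 0.45125, 0.54075, 0.4075, 0.297, 0.14925, 0.006625 → R0 = 2.303625
x·lx·mx: 0, 0.45125, 0.9025, 1.62225, 1.63, 1.485, 0.8955, 0.046375 → Σ = 7.032875
T = 7.032875 / 2.303625 = 3.05296… → 3.053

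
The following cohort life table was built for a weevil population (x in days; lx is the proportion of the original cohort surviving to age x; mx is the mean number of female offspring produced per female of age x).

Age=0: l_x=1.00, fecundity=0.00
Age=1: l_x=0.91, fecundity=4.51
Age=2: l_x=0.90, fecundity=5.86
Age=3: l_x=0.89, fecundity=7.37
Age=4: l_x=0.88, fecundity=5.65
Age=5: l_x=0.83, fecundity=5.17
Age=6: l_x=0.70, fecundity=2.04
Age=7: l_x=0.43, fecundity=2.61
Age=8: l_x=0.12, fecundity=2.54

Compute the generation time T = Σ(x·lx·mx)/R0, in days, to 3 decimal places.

lx·mx: 0, 4.1041, 5.274, 6.5593, 4.972, 4.2911, 1.428, 1.1223, 0.3048 → R0 = 28.0556
x·lx·mx: 0, 4.1041, 10.548, 19.6779, 19.888, 21.4555, 8.568, 7.8561, 2.4384 → Σ = 94.536
T = 94.536 / 28.0556 = 3.369595… → 3.370

3.370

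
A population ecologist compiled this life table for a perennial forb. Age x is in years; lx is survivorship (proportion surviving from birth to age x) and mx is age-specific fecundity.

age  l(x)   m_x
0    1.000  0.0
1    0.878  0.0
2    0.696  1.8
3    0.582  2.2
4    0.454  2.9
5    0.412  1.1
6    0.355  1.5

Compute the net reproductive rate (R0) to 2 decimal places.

lx·mx by age: 0, 0, 1.2528, 1.2804, 1.3166, 0.4532, 0.5325
R0 = Σ lx·mx = 4.8355 → 4.84

4.84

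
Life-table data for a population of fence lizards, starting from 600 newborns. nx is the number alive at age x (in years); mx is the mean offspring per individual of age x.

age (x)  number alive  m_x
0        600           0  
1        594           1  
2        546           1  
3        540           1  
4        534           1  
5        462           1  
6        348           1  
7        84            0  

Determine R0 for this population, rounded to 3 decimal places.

lx = nx/n0 = nx/600: 1, 0.99, 0.91, 0.9, 0.89, 0.77, 0.58, 0.14
lx·mx by age: 0, 0.99, 0.91, 0.9, 0.89, 0.77, 0.58, 0
R0 = Σ lx·mx = 5.04 → 5.040

5.040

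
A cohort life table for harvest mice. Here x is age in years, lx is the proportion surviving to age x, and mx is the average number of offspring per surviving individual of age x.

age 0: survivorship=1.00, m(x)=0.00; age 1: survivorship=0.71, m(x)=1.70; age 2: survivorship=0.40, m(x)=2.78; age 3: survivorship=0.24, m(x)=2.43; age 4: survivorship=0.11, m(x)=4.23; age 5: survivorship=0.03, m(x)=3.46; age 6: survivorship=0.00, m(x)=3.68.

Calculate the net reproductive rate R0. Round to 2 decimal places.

3.47

lx·mx by age: 0, 1.207, 1.112, 0.5832, 0.4653, 0.1038, 0
R0 = Σ lx·mx = 3.4713 → 3.47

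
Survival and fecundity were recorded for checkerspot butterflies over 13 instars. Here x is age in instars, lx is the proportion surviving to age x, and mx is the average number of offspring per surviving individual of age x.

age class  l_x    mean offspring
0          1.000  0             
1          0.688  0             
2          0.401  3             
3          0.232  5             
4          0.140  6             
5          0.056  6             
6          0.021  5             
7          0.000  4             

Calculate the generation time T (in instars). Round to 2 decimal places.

lx·mx: 0, 0, 1.203, 1.16, 0.84, 0.336, 0.105, 0 → R0 = 3.644
x·lx·mx: 0, 0, 2.406, 3.48, 3.36, 1.68, 0.63, 0 → Σ = 11.556
T = 11.556 / 3.644 = 3.17124… → 3.17

3.17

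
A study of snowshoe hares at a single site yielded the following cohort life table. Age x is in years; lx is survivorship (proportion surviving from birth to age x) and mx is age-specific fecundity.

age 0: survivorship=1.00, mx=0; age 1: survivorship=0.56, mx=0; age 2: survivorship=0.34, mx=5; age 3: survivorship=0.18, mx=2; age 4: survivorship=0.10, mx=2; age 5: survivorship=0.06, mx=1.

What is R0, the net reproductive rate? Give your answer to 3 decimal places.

lx·mx by age: 0, 0, 1.7, 0.36, 0.2, 0.06
R0 = Σ lx·mx = 2.32 → 2.320

2.320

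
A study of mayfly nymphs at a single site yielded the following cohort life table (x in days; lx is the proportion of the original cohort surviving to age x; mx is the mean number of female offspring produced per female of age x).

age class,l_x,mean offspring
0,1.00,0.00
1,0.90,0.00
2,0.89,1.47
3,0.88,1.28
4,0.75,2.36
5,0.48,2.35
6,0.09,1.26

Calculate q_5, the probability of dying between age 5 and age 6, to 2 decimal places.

q_5 = (l_5 − l_6) / l_5 = (0.48 − 0.09) / 0.48
     = 0.39 / 0.48 = 0.8125 → 0.81

0.81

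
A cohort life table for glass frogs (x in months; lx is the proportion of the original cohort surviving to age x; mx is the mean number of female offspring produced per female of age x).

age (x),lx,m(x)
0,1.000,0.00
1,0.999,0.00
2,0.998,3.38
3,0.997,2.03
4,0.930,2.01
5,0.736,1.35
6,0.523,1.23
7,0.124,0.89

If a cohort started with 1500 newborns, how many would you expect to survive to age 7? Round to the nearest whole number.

186

Expected survivors = N0 · l_7 = 1500 × 0.124 = 186 → 186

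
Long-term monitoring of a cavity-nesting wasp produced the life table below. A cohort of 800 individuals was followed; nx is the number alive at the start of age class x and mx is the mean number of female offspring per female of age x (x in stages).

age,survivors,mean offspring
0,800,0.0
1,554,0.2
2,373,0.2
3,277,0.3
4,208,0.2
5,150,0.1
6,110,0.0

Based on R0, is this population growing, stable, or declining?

lx = nx/n0 = nx/800: 1, 0.6925, 0.46625, 0.34625, 0.26, 0.1875, 0.1375
R0 = Σ lx·mx = 0 + 0.1385 + 0.09325 + 0.103875 + 0.052 + 0.01875 + 0 = 0.406375
R0 < 1, so the population is declining.

declining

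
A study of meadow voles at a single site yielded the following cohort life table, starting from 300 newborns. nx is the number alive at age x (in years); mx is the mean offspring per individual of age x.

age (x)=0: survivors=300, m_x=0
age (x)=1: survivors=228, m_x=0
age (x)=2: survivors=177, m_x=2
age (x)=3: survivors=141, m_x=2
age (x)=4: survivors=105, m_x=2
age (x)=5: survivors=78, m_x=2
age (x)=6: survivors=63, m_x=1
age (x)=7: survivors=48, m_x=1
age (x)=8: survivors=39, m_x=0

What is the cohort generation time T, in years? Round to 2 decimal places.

lx = nx/n0 = nx/300: 1, 0.76, 0.59, 0.47, 0.35, 0.26, 0.21, 0.16, 0.13
lx·mx: 0, 0, 1.18, 0.94, 0.7, 0.52, 0.21, 0.16, 0 → R0 = 3.71
x·lx·mx: 0, 0, 2.36, 2.82, 2.8, 2.6, 1.26, 1.12, 0 → Σ = 12.96
T = 12.96 / 3.71 = 3.493261… → 3.49

3.49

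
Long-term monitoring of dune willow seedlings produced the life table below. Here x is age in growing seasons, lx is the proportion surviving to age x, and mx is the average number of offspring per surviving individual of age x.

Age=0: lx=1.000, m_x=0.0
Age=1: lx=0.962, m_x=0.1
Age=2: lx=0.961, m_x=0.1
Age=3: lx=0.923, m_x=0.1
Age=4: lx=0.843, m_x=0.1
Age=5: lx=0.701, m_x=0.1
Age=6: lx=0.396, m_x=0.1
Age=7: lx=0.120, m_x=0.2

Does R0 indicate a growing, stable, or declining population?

declining

R0 = Σ lx·mx = 0 + 0.0962 + 0.0961 + 0.0923 + 0.0843 + 0.0701 + 0.0396 + 0.024 = 0.5026
R0 < 1, so the population is declining.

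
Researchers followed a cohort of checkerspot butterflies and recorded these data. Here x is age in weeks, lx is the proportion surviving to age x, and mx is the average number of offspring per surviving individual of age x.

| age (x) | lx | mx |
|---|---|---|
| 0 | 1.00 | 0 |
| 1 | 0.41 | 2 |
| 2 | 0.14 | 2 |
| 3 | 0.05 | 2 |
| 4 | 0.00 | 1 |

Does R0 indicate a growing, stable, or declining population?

growing

R0 = Σ lx·mx = 0 + 0.82 + 0.28 + 0.1 + 0 = 1.2
R0 > 1, so the population is growing.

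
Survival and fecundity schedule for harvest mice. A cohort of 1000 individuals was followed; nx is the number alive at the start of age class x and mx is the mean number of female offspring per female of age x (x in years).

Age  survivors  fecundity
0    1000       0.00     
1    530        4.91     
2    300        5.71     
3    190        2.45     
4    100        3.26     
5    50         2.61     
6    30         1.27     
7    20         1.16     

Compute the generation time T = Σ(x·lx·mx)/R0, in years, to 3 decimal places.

lx = nx/n0 = nx/1000: 1, 0.53, 0.3, 0.19, 0.1, 0.05, 0.03, 0.02
lx·mx: 0, 2.6023, 1.713, 0.4655, 0.326, 0.1305, 0.0381, 0.0232 → R0 = 5.2986
x·lx·mx: 0, 2.6023, 3.426, 1.3965, 1.304, 0.6525, 0.2286, 0.1624 → Σ = 9.7723
T = 9.7723 / 5.2986 = 1.844317… → 1.844

1.844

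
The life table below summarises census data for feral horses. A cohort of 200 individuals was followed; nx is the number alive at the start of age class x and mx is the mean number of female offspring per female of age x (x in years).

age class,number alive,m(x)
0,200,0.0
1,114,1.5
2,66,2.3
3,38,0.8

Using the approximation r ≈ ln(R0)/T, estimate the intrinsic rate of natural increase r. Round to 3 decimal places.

0.355

lx = nx/n0 = nx/200: 1, 0.57, 0.33, 0.19
R0 = Σ lx·mx = 0 + 0.855 + 0.759 + 0.152 = 1.766
Σ x·lx·mx = 2.829; T = 2.829/1.766 = 1.60193…
r ≈ ln(R0)/T = ln(1.766)/1.60193… = 0.35502… → 0.355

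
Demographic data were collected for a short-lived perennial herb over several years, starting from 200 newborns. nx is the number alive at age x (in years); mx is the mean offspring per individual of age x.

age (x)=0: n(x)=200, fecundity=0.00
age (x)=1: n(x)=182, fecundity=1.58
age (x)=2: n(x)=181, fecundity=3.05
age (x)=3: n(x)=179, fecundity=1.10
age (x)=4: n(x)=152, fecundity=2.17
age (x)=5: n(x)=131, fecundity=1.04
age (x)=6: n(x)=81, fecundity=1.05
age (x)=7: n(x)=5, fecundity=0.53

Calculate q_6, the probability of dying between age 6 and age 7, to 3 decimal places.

0.938

lx = nx/n0 = nx/200: 1, 0.91, 0.905, 0.895, 0.76, 0.655, 0.405, 0.025
q_6 = (l_6 − l_7) / l_6 = (0.405 − 0.025) / 0.405
     = 0.38 / 0.405 = 0.938272… → 0.938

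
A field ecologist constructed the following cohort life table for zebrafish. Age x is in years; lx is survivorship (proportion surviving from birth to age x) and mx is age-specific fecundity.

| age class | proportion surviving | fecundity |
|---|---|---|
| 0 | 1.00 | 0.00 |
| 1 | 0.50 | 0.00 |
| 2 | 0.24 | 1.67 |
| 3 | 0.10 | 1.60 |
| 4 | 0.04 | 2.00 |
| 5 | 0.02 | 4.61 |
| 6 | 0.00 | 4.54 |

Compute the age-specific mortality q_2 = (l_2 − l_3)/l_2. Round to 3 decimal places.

0.583

q_2 = (l_2 − l_3) / l_2 = (0.24 − 0.1) / 0.24
     = 0.14 / 0.24 = 0.583333… → 0.583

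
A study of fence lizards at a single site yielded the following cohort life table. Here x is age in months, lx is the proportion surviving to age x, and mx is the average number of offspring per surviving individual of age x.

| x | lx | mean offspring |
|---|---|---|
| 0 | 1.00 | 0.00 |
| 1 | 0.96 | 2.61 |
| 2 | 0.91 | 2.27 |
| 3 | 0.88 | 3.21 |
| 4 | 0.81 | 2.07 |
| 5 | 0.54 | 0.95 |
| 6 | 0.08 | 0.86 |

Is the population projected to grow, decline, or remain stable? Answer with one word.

R0 = Σ lx·mx = 0 + 2.5056 + 2.0657 + 2.8248 + 1.6767 + 0.513 + 0.0688 = 9.6546
R0 > 1, so the population is growing.

growing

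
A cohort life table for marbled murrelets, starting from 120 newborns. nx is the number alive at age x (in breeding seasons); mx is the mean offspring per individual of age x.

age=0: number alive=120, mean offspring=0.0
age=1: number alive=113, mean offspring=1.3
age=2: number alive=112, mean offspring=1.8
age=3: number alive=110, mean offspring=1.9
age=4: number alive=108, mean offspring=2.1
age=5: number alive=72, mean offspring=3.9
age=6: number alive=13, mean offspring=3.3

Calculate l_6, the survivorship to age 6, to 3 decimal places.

l_6 = n_6/n_0 = 13/120 = 0.108333… → 0.108

0.108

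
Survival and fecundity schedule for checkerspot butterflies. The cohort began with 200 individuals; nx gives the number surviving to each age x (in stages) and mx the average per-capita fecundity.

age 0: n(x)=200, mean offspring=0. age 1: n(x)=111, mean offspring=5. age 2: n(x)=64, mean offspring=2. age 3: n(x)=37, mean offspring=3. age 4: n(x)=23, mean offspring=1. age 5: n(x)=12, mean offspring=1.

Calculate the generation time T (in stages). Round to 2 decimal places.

lx = nx/n0 = nx/200: 1, 0.555, 0.32, 0.185, 0.115, 0.06
lx·mx: 0, 2.775, 0.64, 0.555, 0.115, 0.06 → R0 = 4.145
x·lx·mx: 0, 2.775, 1.28, 1.665, 0.46, 0.3 → Σ = 6.48
T = 6.48 / 4.145 = 1.563329… → 1.56

1.56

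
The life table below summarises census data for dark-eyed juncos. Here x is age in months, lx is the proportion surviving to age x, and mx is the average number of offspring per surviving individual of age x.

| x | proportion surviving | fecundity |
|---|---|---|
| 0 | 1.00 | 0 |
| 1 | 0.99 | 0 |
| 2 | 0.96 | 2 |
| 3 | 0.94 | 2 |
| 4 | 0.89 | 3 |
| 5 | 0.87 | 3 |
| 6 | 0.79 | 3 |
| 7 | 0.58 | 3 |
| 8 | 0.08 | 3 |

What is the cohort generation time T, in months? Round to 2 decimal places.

4.58

lx·mx: 0, 0, 1.92, 1.88, 2.67, 2.61, 2.37, 1.74, 0.24 → R0 = 13.43
x·lx·mx: 0, 0, 3.84, 5.64, 10.68, 13.05, 14.22, 12.18, 1.92 → Σ = 61.53
T = 61.53 / 13.43 = 4.581534… → 4.58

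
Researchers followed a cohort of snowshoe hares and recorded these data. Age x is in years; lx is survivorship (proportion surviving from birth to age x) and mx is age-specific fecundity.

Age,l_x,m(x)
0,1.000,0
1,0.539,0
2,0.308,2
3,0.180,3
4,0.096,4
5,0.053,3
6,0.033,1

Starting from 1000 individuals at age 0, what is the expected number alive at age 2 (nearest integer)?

308

Expected survivors = N0 · l_2 = 1000 × 0.308 = 308 → 308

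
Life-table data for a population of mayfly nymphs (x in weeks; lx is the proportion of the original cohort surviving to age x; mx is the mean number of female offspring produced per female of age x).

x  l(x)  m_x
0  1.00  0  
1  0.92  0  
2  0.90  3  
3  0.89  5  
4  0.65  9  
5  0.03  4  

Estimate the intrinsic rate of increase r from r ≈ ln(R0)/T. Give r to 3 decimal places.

0.790

R0 = Σ lx·mx = 0 + 0 + 2.7 + 4.45 + 5.85 + 0.12 = 13.12
Σ x·lx·mx = 42.75; T = 42.75/13.12 = 3.25838…
r ≈ ln(R0)/T = ln(13.12)/3.25838… = 0.79… → 0.790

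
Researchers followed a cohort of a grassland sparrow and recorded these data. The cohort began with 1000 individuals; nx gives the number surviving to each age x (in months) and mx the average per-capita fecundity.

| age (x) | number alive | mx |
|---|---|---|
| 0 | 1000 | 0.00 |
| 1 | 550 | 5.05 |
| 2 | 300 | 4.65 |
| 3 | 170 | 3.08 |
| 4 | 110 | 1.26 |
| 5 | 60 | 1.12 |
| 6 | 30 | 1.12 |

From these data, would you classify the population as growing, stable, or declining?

growing

lx = nx/n0 = nx/1000: 1, 0.55, 0.3, 0.17, 0.11, 0.06, 0.03
R0 = Σ lx·mx = 0 + 2.7775 + 1.395 + 0.5236 + 0.1386 + 0.0672 + 0.0336 = 4.9355
R0 > 1, so the population is growing.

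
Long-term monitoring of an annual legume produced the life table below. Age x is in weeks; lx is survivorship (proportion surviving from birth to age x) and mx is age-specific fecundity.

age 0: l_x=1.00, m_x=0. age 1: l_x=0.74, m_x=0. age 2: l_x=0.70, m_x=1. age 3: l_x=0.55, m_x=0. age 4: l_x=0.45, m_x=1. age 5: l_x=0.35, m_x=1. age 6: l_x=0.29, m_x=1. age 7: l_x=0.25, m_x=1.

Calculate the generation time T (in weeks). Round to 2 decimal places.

lx·mx: 0, 0, 0.7, 0, 0.45, 0.35, 0.29, 0.25 → R0 = 2.04
x·lx·mx: 0, 0, 1.4, 0, 1.8, 1.75, 1.74, 1.75 → Σ = 8.44
T = 8.44 / 2.04 = 4.137255… → 4.14

4.14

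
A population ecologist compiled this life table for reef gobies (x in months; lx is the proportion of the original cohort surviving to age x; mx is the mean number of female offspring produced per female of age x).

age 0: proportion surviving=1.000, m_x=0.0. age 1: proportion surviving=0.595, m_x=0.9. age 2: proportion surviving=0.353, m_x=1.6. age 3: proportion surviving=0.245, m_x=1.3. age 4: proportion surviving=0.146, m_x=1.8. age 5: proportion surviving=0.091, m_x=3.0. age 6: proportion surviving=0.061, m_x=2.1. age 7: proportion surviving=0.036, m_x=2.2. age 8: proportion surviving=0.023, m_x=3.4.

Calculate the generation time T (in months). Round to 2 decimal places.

3.12

lx·mx: 0, 0.5355, 0.5648, 0.3185, 0.2628, 0.273, 0.1281, 0.0792, 0.0782 → R0 = 2.2401
x·lx·mx: 0, 0.5355, 1.1296, 0.9555, 1.0512, 1.365, 0.7686, 0.5544, 0.6256 → Σ = 6.9854
T = 6.9854 / 2.2401 = 3.118343… → 3.12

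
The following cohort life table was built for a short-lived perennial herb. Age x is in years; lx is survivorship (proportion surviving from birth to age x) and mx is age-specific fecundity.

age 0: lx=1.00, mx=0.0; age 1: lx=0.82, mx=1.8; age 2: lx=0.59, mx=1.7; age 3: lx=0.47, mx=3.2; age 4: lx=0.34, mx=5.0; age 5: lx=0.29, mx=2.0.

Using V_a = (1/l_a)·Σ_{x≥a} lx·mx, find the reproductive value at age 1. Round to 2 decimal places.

7.64

lx·mx for x ≥ 1: 1.476, 1.003, 1.504, 1.7, 0.58 → sum = 6.263
V_1 = 6.263 / l_1 = 6.263 / 0.82 = 7.637805… → 7.64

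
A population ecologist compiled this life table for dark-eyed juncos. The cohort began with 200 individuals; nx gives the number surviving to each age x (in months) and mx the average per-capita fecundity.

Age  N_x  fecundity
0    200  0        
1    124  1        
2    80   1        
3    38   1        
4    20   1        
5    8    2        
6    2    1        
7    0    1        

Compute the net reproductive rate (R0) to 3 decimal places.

1.400

lx = nx/n0 = nx/200: 1, 0.62, 0.4, 0.19, 0.1, 0.04, 0.01, 0
lx·mx by age: 0, 0.62, 0.4, 0.19, 0.1, 0.08, 0.01, 0
R0 = Σ lx·mx = 1.4 → 1.400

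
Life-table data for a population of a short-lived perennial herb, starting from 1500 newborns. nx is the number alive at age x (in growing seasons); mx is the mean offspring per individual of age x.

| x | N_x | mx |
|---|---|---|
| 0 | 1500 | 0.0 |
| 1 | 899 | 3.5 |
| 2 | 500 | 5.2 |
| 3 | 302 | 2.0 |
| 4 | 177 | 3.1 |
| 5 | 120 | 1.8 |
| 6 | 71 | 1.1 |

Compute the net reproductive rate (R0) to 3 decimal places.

lx = nx/n0 = nx/1500: 1, 0.59933…, 0.33333…, 0.20133…, 0.118, 0.08, 0.04733…
lx·mx by age: 0, 2.097667…, 1.733333…, 0.402667…, 0.3658, 0.144, 0.052067…
R0 = Σ lx·mx = 4.795533… → 4.796

4.796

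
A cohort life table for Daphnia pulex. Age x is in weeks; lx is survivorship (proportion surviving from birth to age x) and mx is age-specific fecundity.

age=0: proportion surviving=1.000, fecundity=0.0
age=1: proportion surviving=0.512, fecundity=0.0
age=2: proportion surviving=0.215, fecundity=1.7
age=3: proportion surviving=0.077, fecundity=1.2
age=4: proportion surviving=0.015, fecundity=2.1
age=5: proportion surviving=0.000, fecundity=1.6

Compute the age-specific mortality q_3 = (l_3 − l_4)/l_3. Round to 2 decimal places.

0.81

q_3 = (l_3 − l_4) / l_3 = (0.077 − 0.015) / 0.077
     = 0.062 / 0.077 = 0.805195… → 0.81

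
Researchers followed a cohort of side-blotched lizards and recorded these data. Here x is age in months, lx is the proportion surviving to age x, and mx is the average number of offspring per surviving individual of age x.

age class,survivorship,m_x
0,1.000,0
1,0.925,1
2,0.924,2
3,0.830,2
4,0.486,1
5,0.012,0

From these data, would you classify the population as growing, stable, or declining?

growing

R0 = Σ lx·mx = 0 + 0.925 + 1.848 + 1.66 + 0.486 + 0 = 4.919
R0 > 1, so the population is growing.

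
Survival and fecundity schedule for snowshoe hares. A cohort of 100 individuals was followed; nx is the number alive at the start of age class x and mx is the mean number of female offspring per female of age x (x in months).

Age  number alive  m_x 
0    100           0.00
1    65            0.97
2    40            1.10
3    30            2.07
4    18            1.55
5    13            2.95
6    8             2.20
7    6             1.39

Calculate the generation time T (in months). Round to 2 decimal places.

3.08

lx = nx/n0 = nx/100: 1, 0.65, 0.4, 0.3, 0.18, 0.13, 0.08, 0.06
lx·mx: 0, 0.6305, 0.44, 0.621, 0.279, 0.3835, 0.176, 0.0834 → R0 = 2.6134
x·lx·mx: 0, 0.6305, 0.88, 1.863, 1.116, 1.9175, 1.056, 0.5838 → Σ = 8.0468
T = 8.0468 / 2.6134 = 3.079054… → 3.08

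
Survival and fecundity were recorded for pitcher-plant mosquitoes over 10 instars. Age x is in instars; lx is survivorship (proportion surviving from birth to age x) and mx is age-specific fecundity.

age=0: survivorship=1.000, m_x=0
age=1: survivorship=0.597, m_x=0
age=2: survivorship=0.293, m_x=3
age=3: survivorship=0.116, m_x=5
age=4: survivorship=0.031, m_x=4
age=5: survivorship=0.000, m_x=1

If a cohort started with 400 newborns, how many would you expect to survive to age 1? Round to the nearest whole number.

Expected survivors = N0 · l_1 = 400 × 0.597 = 238.8 → 239

239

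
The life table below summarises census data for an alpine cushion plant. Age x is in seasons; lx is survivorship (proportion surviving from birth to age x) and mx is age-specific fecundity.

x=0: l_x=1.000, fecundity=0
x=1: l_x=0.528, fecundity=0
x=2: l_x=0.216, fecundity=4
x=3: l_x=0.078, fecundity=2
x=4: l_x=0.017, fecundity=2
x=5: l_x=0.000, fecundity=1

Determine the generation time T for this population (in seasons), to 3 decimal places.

2.213

lx·mx: 0, 0, 0.864, 0.156, 0.034, 0 → R0 = 1.054
x·lx·mx: 0, 0, 1.728, 0.468, 0.136, 0 → Σ = 2.332
T = 2.332 / 1.054 = 2.212524… → 2.213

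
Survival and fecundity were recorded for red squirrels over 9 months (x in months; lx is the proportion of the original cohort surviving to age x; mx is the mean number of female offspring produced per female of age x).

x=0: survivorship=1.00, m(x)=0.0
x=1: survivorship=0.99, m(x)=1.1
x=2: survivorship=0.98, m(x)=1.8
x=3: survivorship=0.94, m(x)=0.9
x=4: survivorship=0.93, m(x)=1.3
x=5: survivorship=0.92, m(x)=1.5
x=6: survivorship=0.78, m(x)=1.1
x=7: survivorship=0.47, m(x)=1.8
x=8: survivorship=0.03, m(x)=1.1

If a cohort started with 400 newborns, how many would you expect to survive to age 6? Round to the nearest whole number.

312

Expected survivors = N0 · l_6 = 400 × 0.78 = 312 → 312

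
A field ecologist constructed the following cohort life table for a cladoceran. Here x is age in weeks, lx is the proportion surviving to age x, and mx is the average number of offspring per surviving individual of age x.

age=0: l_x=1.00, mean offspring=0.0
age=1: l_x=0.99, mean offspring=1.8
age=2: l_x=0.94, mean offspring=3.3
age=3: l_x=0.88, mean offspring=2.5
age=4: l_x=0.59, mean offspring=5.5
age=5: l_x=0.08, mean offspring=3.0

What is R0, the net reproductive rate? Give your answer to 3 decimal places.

10.569

lx·mx by age: 0, 1.782, 3.102, 2.2, 3.245, 0.24
R0 = Σ lx·mx = 10.569 → 10.569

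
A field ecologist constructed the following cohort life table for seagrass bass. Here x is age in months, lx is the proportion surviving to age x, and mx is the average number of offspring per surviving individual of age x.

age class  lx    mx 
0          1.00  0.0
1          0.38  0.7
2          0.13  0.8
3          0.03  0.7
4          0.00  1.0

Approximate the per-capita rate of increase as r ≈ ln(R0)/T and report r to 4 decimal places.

R0 = Σ lx·mx = 0 + 0.266 + 0.104 + 0.021 + 0 = 0.391
Σ x·lx·mx = 0.537; T = 0.537/0.391 = 1.3734…
r ≈ ln(R0)/T = ln(0.391)/1.3734… = -0.683739… → -0.6837

-0.6837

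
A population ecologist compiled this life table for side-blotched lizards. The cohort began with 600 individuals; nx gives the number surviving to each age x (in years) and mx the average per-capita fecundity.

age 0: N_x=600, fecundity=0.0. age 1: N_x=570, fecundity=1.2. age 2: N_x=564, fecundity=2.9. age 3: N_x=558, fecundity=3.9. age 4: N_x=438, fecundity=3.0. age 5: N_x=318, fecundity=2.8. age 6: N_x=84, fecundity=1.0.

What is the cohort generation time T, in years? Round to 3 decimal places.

3.051

lx = nx/n0 = nx/600: 1, 0.95, 0.94, 0.93, 0.73, 0.53, 0.14
lx·mx: 0, 1.14, 2.726, 3.627, 2.19, 1.484, 0.14 → R0 = 11.307
x·lx·mx: 0, 1.14, 5.452, 10.881, 8.76, 7.42, 0.84 → Σ = 34.493
T = 34.493 / 11.307 = 3.050588… → 3.051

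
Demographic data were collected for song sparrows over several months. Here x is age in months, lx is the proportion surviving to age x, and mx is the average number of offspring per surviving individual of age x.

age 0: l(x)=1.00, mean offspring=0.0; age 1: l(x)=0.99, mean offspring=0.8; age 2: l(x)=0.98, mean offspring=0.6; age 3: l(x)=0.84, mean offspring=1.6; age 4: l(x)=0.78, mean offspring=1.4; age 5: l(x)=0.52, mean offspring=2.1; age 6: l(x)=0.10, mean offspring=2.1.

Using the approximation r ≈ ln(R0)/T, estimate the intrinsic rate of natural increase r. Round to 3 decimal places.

0.489

R0 = Σ lx·mx = 0 + 0.792 + 0.588 + 1.344 + 1.092 + 1.092 + 0.21 = 5.118
Σ x·lx·mx = 17.088; T = 17.088/5.118 = 3.3388…
r ≈ ln(R0)/T = ln(5.118)/3.3388… = 0.48903… → 0.489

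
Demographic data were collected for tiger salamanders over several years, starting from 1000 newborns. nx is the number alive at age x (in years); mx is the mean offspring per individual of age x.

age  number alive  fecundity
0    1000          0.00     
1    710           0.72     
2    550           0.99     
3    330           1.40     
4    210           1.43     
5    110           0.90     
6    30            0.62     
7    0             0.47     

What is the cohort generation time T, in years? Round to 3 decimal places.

lx = nx/n0 = nx/1000: 1, 0.71, 0.55, 0.33, 0.21, 0.11, 0.03, 0
lx·mx: 0, 0.5112, 0.5445, 0.462, 0.3003, 0.099, 0.0186, 0 → R0 = 1.9356
x·lx·mx: 0, 0.5112, 1.089, 1.386, 1.2012, 0.495, 0.1116, 0 → Σ = 4.794
T = 4.794 / 1.9356 = 2.476751… → 2.477

2.477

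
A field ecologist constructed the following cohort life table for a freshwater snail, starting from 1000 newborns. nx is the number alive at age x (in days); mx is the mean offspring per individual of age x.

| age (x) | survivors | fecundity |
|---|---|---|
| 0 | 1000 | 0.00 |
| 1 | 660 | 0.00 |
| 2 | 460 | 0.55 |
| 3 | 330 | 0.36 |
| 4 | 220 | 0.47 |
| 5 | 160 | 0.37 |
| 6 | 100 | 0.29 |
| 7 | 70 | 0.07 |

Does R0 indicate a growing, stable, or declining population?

lx = nx/n0 = nx/1000: 1, 0.66, 0.46, 0.33, 0.22, 0.16, 0.1, 0.07
R0 = Σ lx·mx = 0 + 0 + 0.253 + 0.1188 + 0.1034 + 0.0592 + 0.029 + 0.0049 = 0.5683
R0 < 1, so the population is declining.

declining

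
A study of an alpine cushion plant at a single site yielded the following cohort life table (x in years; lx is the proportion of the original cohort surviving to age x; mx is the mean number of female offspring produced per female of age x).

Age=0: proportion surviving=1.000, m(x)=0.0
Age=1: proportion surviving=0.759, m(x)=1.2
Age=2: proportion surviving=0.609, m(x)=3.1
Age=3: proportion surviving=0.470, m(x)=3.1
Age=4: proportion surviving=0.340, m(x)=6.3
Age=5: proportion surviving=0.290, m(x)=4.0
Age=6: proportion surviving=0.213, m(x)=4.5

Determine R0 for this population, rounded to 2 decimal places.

lx·mx by age: 0, 0.9108, 1.8879, 1.457, 2.142, 1.16, 0.9585
R0 = Σ lx·mx = 8.5162 → 8.52

8.52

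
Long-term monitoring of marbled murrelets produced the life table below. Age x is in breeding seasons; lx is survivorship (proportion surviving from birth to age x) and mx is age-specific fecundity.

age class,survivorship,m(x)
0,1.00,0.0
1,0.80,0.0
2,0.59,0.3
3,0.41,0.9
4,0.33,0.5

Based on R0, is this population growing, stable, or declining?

declining

R0 = Σ lx·mx = 0 + 0 + 0.177 + 0.369 + 0.165 = 0.711
R0 < 1, so the population is declining.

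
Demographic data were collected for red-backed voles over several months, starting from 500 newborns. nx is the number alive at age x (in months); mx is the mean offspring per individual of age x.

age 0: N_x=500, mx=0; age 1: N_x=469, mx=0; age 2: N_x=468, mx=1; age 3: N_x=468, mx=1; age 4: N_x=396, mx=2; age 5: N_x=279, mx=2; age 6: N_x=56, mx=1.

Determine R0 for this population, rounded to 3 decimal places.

lx = nx/n0 = nx/500: 1, 0.938, 0.936, 0.936, 0.792, 0.558, 0.112
lx·mx by age: 0, 0, 0.936, 0.936, 1.584, 1.116, 0.112
R0 = Σ lx·mx = 4.684 → 4.684

4.684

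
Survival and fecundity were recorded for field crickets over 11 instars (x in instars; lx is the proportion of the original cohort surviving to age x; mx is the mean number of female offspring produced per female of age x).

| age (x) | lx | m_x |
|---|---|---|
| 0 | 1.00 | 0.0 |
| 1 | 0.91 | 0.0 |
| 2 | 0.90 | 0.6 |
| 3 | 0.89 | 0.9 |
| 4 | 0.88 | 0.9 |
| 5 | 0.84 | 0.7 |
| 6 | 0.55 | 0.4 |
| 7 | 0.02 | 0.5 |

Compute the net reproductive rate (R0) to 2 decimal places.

lx·mx by age: 0, 0, 0.54, 0.801, 0.792, 0.588, 0.22, 0.01
R0 = Σ lx·mx = 2.951 → 2.95

2.95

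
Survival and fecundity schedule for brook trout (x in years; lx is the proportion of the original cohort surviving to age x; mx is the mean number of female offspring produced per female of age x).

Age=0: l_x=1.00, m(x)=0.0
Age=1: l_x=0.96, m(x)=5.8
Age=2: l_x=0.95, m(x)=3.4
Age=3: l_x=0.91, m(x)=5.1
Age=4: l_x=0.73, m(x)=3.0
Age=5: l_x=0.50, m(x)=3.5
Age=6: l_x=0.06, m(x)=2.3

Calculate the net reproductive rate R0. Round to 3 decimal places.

17.517

lx·mx by age: 0, 5.568, 3.23, 4.641, 2.19, 1.75, 0.138
R0 = Σ lx·mx = 17.517 → 17.517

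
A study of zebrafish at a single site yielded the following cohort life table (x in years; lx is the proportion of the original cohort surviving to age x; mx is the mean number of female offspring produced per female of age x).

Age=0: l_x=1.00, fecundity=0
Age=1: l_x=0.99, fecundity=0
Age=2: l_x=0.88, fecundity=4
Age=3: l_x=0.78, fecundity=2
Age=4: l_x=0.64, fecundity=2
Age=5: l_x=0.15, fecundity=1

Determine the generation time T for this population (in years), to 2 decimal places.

2.70

lx·mx: 0, 0, 3.52, 1.56, 1.28, 0.15 → R0 = 6.51
x·lx·mx: 0, 0, 7.04, 4.68, 5.12, 0.75 → Σ = 17.59
T = 17.59 / 6.51 = 2.701997… → 2.70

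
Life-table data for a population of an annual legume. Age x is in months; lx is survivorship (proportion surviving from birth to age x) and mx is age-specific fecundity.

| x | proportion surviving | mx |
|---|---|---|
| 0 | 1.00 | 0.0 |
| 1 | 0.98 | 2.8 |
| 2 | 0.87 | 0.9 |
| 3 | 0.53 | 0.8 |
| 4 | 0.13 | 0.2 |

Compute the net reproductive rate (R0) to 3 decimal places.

lx·mx by age: 0, 2.744, 0.783, 0.424, 0.026
R0 = Σ lx·mx = 3.977 → 3.977

3.977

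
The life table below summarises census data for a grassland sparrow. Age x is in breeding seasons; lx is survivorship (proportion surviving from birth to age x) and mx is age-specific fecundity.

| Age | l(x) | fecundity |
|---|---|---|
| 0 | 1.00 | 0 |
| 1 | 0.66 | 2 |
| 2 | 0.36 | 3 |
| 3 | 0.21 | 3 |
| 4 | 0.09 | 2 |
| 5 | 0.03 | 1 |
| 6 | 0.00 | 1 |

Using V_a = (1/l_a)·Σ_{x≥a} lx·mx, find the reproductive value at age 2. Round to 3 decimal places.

5.333

lx·mx for x ≥ 2: 1.08, 0.63, 0.18, 0.03, 0 → sum = 1.92
V_2 = 1.92 / l_2 = 1.92 / 0.36 = 5.333333… → 5.333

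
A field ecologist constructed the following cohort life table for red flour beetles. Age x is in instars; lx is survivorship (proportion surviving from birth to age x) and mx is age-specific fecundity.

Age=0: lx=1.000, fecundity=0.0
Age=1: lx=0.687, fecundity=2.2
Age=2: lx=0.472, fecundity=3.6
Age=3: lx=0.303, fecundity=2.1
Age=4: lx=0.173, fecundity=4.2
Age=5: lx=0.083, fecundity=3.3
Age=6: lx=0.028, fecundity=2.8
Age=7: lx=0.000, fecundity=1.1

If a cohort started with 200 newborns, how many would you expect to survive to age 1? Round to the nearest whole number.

137

Expected survivors = N0 · l_1 = 200 × 0.687 = 137.4 → 137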